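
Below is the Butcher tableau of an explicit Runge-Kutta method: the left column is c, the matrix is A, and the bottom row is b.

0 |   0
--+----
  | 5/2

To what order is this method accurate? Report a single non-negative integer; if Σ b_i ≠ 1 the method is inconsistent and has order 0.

b = (5/2)
c = (0)
Σ b_i: 5/2·1 = 5/2 ≠ 1 ⇒ order 0.

0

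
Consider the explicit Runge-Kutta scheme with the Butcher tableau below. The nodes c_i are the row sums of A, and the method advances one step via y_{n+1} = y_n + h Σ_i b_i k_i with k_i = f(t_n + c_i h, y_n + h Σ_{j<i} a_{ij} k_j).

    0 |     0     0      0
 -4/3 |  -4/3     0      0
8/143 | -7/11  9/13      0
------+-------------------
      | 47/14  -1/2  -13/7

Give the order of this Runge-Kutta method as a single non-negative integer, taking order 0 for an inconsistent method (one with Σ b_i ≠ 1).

1

b = (47/14, -1/2, -13/7)
c = (0, -4/3, 8/143)
Ac = (0, 0, -12/13)
Σ b_i: 47/14·1 + (-1/2)·1 + (-13/7)·1 = 1 ✓
b·c: (-1/2)·(-4/3) + (-13/7)·8/143 = 130/231 ≠ 1/2 ⇒ order 1.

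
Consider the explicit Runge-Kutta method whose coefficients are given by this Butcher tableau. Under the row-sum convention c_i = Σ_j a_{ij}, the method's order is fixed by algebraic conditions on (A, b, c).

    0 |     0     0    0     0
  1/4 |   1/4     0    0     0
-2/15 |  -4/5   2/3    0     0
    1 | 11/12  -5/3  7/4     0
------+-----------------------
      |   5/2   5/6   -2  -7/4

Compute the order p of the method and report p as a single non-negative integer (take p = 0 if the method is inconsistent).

0

b = (5/2, 5/6, -2, -7/4)
c = (0, 1/4, -2/15, 1)
Ac = (0, 0, 1/6, -13/20)
Σ b_i: 5/2·1 + 5/6·1 + (-2)·1 + (-7/4)·1 = -5/12 ≠ 1 ⇒ order 0.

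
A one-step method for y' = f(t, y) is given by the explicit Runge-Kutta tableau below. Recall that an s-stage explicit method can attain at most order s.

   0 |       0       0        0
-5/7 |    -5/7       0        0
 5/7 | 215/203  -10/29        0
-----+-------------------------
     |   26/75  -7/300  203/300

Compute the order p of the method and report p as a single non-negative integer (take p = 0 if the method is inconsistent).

3

b = (26/75, -7/300, 203/300)
c = (0, -5/7, 5/7)
Ac = (0, 0, 50/203)
Σ b_i: 26/75·1 + (-7/300)·1 + 203/300·1 = 1 ✓
b·c: (-7/300)·(-5/7) + 203/300·5/7 = 1/2 ✓
b·c²: (-7/300)·25/49 + 203/300·25/49 = 1/3 ✓
b·Ac: 203/300·50/203 = 1/6 ✓; 3 stages ⇒ order 3.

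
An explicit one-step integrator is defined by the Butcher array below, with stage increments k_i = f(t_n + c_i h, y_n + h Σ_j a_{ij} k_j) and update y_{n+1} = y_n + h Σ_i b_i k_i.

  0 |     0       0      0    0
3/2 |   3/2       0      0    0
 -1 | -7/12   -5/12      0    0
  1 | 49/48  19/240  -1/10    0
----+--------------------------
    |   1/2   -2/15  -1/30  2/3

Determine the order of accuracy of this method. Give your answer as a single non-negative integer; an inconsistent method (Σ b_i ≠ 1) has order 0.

b = (1/2, -2/15, -1/30, 2/3)
c = (0, 3/2, -1, 1)
Ac = (0, 0, -5/8, 7/32)
Σ b_i: 1/2·1 + (-2/15)·1 + (-1/30)·1 + 2/3·1 = 1 ✓
b·c: (-2/15)·3/2 + (-1/30)·(-1) + 2/3·1 = 1/2 ✓
b·c²: (-2/15)·9/4 + (-1/30)·1 + 2/3·1 = 1/3 ✓
b·Ac: (-1/30)·(-5/8) + 2/3·7/32 = 1/6 ✓
b·c³: (-2/15)·27/8 + (-1/30)·(-1) + 2/3·1 = 1/4 ✓
b·(c∘Ac): (-1/30)·5/8 + 2/3·7/32 = 1/8 ✓
b·Ac²: (-1/30)·(-15/16) + 2/3·5/64 = 1/12 ✓
b·A²c: 2/3·1/16 = 1/24 ✓; 4 stages ⇒ order 4.

4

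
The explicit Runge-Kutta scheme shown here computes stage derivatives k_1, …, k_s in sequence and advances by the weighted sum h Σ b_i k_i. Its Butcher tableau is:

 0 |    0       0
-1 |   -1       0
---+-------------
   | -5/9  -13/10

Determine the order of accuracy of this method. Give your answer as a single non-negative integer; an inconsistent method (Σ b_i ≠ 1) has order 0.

b = (-5/9, -13/10)
c = (0, -1)
Σ b_i: (-5/9)·1 + (-13/10)·1 = -167/90 ≠ 1 ⇒ order 0.

0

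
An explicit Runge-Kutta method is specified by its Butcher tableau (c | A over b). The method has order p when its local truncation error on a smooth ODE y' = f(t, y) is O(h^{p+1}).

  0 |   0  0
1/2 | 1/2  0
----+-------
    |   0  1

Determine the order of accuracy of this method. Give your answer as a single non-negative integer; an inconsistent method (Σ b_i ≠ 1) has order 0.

2

b = (0, 1)
c = (0, 1/2)
Σ b_i: 1·1 = 1 ✓
b·c: 1·1/2 = 1/2 ✓; 2 stages ⇒ order 2.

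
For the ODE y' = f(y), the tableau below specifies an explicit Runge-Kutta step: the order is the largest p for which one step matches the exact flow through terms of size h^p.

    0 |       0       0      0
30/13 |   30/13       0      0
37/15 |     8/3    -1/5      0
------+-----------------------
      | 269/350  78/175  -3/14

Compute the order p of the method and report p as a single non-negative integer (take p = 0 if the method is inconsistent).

2

b = (269/350, 78/175, -3/14)
c = (0, 30/13, 37/15)
Ac = (0, 0, -6/13)
Σ b_i: 269/350·1 + 78/175·1 + (-3/14)·1 = 1 ✓
b·c: 78/175·30/13 + (-3/14)·37/15 = 1/2 ✓
b·c²: 78/175·900/169 + (-3/14)·1369/225 = 14603/13650 ≠ 1/3 ⇒ order 2.
b·Ac: (-3/14)·(-6/13) = 9/91 ≠ 1/6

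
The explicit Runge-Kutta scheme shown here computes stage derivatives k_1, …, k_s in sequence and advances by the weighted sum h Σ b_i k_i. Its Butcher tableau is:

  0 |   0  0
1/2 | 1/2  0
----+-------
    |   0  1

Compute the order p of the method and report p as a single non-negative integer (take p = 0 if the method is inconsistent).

b = (0, 1)
c = (0, 1/2)
Σ b_i: 1·1 = 1 ✓
b·c: 1·1/2 = 1/2 ✓; 2 stages ⇒ order 2.

2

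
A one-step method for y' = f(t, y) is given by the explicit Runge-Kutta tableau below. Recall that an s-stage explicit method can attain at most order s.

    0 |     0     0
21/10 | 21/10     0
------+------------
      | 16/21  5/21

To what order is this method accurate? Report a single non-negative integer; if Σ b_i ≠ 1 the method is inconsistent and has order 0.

b = (16/21, 5/21)
c = (0, 21/10)
Σ b_i: 16/21·1 + 5/21·1 = 1 ✓
b·c: 5/21·21/10 = 1/2 ✓; 2 stages ⇒ order 2.

2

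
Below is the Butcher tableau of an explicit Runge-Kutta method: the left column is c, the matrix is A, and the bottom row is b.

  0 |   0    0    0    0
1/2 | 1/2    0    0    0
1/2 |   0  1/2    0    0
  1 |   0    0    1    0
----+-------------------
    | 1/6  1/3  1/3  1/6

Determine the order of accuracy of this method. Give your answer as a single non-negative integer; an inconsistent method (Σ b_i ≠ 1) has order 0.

b = (1/6, 1/3, 1/3, 1/6)
c = (0, 1/2, 1/2, 1)
Ac = (0, 0, 1/4, 1/2)
Σ b_i: 1/6·1 + 1/3·1 + 1/3·1 + 1/6·1 = 1 ✓
b·c: 1/3·1/2 + 1/3·1/2 + 1/6·1 = 1/2 ✓
b·c²: 1/3·1/4 + 1/3·1/4 + 1/6·1 = 1/3 ✓
b·Ac: 1/3·1/4 + 1/6·1/2 = 1/6 ✓
b·c³: 1/3·1/8 + 1/3·1/8 + 1/6·1 = 1/4 ✓
b·(c∘Ac): 1/3·1/8 + 1/6·1/2 = 1/8 ✓
b·Ac²: 1/3·1/8 + 1/6·1/4 = 1/12 ✓
b·A²c: 1/6·1/4 = 1/24 ✓; 4 stages ⇒ order 4.

4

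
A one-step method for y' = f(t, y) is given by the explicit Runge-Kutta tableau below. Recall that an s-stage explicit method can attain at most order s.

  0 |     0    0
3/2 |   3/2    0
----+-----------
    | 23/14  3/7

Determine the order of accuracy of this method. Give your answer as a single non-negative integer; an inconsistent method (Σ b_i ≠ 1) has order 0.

b = (23/14, 3/7)
c = (0, 3/2)
Σ b_i: 23/14·1 + 3/7·1 = 29/14 ≠ 1 ⇒ order 0.

0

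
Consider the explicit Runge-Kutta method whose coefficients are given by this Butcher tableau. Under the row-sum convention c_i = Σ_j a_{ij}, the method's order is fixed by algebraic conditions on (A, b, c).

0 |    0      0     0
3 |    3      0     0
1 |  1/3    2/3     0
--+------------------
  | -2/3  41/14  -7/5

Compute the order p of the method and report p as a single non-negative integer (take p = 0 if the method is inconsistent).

b = (-2/3, 41/14, -7/5)
c = (0, 3, 1)
Ac = (0, 0, 2)
Σ b_i: (-2/3)·1 + 41/14·1 + (-7/5)·1 = 181/210 ≠ 1 ⇒ order 0.

0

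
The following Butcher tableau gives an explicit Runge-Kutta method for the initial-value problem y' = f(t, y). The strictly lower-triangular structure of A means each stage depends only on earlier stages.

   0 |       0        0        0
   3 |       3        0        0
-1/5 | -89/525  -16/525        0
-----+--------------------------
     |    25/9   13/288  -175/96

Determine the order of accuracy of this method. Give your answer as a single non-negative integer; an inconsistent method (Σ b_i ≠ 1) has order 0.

3

b = (25/9, 13/288, -175/96)
c = (0, 3, -1/5)
Ac = (0, 0, -16/175)
Σ b_i: 25/9·1 + 13/288·1 + (-175/96)·1 = 1 ✓
b·c: 13/288·3 + (-175/96)·(-1/5) = 1/2 ✓
b·c²: 13/288·9 + (-175/96)·1/25 = 1/3 ✓
b·Ac: (-175/96)·(-16/175) = 1/6 ✓; 3 stages ⇒ order 3.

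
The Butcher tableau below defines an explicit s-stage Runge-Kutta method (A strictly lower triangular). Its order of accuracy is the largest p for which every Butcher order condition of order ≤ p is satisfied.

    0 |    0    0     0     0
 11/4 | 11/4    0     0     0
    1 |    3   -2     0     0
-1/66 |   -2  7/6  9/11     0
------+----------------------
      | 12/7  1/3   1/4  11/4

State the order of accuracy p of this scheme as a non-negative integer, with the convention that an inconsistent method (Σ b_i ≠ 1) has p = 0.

0

b = (12/7, 1/3, 1/4, 11/4)
c = (0, 11/4, 1, -1/66)
Ac = (0, 0, -11/2, 1063/264)
Σ b_i: 12/7·1 + 1/3·1 + 1/4·1 + 11/4·1 = 106/21 ≠ 1 ⇒ order 0.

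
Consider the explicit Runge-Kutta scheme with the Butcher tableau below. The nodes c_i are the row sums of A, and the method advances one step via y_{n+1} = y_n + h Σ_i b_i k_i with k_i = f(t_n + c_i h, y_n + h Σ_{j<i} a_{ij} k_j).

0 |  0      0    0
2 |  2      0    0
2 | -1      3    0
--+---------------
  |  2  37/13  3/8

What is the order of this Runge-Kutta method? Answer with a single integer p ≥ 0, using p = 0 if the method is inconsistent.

0

b = (2, 37/13, 3/8)
c = (0, 2, 2)
Ac = (0, 0, 6)
Σ b_i: 2·1 + 37/13·1 + 3/8·1 = 543/104 ≠ 1 ⇒ order 0.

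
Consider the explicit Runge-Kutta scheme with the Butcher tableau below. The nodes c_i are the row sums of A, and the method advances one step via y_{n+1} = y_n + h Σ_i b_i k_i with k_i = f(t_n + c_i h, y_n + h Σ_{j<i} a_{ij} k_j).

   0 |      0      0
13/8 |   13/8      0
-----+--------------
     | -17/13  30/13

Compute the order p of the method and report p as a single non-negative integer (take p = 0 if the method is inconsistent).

1

b = (-17/13, 30/13)
c = (0, 13/8)
Σ b_i: (-17/13)·1 + 30/13·1 = 1 ✓
b·c: 30/13·13/8 = 15/4 ≠ 1/2 ⇒ order 1.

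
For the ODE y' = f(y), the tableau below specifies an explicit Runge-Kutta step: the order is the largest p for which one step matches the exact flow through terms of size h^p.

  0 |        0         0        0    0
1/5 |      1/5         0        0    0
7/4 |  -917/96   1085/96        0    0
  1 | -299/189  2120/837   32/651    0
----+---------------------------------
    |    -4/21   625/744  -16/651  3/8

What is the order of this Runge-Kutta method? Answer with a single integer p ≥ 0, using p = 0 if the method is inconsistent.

b = (-4/21, 625/744, -16/651, 3/8)
c = (0, 1/5, 7/4, 1)
Ac = (0, 0, 217/96, 16/27)
Σ b_i: (-4/21)·1 + 625/744·1 + (-16/651)·1 + 3/8·1 = 1 ✓
b·c: 625/744·1/5 + (-16/651)·7/4 + 3/8·1 = 1/2 ✓
b·c²: 625/744·1/25 + (-16/651)·49/16 + 3/8·1 = 1/3 ✓
b·Ac: (-16/651)·217/96 + 3/8·16/27 = 1/6 ✓
b·c³: 625/744·1/125 + (-16/651)·343/64 + 3/8·1 = 1/4 ✓
b·(c∘Ac): (-16/651)·1519/384 + 3/8·16/27 = 1/8 ✓
b·Ac²: (-16/651)·217/480 + 3/8·34/135 = 1/12 ✓
b·A²c: 3/8·1/9 = 1/24 ✓; 4 stages ⇒ order 4.

4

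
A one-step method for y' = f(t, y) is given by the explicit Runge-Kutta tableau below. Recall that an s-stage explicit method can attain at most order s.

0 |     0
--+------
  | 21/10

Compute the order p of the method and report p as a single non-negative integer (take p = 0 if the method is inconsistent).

0

b = (21/10)
c = (0)
Σ b_i: 21/10·1 = 21/10 ≠ 1 ⇒ order 0.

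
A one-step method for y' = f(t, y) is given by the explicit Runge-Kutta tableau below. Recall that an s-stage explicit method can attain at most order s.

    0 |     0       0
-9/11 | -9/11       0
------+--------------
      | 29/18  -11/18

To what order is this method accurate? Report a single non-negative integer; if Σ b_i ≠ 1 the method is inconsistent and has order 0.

b = (29/18, -11/18)
c = (0, -9/11)
Σ b_i: 29/18·1 + (-11/18)·1 = 1 ✓
b·c: (-11/18)·(-9/11) = 1/2 ✓; 2 stages ⇒ order 2.

2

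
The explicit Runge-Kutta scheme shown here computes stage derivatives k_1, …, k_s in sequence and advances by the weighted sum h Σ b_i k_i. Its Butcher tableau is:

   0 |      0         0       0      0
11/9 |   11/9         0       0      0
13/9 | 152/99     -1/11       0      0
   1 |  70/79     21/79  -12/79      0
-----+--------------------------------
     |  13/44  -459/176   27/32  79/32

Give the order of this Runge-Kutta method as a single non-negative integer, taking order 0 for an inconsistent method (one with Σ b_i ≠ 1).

b = (13/44, -459/176, 27/32, 79/32)
c = (0, 11/9, 13/9, 1)
Ac = (0, 0, -1/9, 25/237)
Σ b_i: 13/44·1 + (-459/176)·1 + 27/32·1 + 79/32·1 = 1 ✓
b·c: (-459/176)·11/9 + 27/32·13/9 + 79/32·1 = 1/2 ✓
b·c²: (-459/176)·121/81 + 27/32·169/81 + 79/32·1 = 1/3 ✓
b·Ac: 27/32·(-1/9) + 79/32·25/237 = 1/6 ✓
b·c³: (-459/176)·1331/729 + 27/32·2197/729 + 79/32·1 = 1/4 ✓
b·(c∘Ac): 27/32·(-13/81) + 79/32·25/237 = 1/8 ✓
b·Ac²: 27/32·(-11/81) + 79/32·19/237 = 1/12 ✓
b·A²c: 79/32·4/237 = 1/24 ✓; 4 stages ⇒ order 4.

4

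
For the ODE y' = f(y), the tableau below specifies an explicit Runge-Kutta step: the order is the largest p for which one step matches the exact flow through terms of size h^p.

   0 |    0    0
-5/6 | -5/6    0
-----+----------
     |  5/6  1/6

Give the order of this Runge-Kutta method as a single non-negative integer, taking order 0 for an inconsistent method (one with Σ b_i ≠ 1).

b = (5/6, 1/6)
c = (0, -5/6)
Σ b_i: 5/6·1 + 1/6·1 = 1 ✓
b·c: 1/6·(-5/6) = -5/36 ≠ 1/2 ⇒ order 1.

1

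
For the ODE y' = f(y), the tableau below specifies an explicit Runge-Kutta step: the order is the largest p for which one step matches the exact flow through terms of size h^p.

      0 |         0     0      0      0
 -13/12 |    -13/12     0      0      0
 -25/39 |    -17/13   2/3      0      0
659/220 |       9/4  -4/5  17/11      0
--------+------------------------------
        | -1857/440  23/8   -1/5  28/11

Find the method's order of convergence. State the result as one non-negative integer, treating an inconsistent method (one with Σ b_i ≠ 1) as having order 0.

1

b = (-1857/440, 23/8, -1/5, 28/11)
c = (0, -13/12, -25/39, 659/220)
Ac = (0, 0, -13/18, -266/2145)
Σ b_i: (-1857/440)·1 + 23/8·1 + (-1/5)·1 + 28/11·1 = 1 ✓
b·c: 23/8·(-13/12) + (-1/5)·(-25/39) + 28/11·659/220 = 3502189/755040 ≠ 1/2 ⇒ order 1.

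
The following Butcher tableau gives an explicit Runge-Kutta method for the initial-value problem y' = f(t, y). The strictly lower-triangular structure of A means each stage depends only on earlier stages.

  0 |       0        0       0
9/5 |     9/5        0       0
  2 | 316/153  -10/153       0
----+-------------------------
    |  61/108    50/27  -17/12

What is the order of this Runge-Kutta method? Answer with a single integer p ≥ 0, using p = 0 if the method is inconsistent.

b = (61/108, 50/27, -17/12)
c = (0, 9/5, 2)
Ac = (0, 0, -2/17)
Σ b_i: 61/108·1 + 50/27·1 + (-17/12)·1 = 1 ✓
b·c: 50/27·9/5 + (-17/12)·2 = 1/2 ✓
b·c²: 50/27·81/25 + (-17/12)·4 = 1/3 ✓
b·Ac: (-17/12)·(-2/17) = 1/6 ✓; 3 stages ⇒ order 3.

3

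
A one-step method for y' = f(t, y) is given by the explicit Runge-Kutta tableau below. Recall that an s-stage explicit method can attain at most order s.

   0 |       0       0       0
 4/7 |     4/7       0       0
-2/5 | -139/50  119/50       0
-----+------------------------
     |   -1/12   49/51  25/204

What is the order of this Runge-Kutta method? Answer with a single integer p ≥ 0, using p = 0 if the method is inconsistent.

b = (-1/12, 49/51, 25/204)
c = (0, 4/7, -2/5)
Ac = (0, 0, 34/25)
Σ b_i: (-1/12)·1 + 49/51·1 + 25/204·1 = 1 ✓
b·c: 49/51·4/7 + 25/204·(-2/5) = 1/2 ✓
b·c²: 49/51·16/49 + 25/204·4/25 = 1/3 ✓
b·Ac: 25/204·34/25 = 1/6 ✓; 3 stages ⇒ order 3.

3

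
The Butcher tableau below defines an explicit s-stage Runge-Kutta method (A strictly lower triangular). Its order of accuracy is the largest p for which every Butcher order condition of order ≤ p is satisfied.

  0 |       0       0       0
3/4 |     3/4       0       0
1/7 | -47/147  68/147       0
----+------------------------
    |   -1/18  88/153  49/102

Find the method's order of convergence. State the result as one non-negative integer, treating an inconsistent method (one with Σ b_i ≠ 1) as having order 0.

b = (-1/18, 88/153, 49/102)
c = (0, 3/4, 1/7)
Ac = (0, 0, 17/49)
Σ b_i: (-1/18)·1 + 88/153·1 + 49/102·1 = 1 ✓
b·c: 88/153·3/4 + 49/102·1/7 = 1/2 ✓
b·c²: 88/153·9/16 + 49/102·1/49 = 1/3 ✓
b·Ac: 49/102·17/49 = 1/6 ✓; 3 stages ⇒ order 3.

3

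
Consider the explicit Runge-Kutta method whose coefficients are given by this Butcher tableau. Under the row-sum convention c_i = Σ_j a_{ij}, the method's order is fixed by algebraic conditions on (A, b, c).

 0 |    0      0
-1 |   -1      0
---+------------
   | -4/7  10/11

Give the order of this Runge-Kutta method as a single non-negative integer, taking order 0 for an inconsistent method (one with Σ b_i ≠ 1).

b = (-4/7, 10/11)
c = (0, -1)
Σ b_i: (-4/7)·1 + 10/11·1 = 26/77 ≠ 1 ⇒ order 0.

0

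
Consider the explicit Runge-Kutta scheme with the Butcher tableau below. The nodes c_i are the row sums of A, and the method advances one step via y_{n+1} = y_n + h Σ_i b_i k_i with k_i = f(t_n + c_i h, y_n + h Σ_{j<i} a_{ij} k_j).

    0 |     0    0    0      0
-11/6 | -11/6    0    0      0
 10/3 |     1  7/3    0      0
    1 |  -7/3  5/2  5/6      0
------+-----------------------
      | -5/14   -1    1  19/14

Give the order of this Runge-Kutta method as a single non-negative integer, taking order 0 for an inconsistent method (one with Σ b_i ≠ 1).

b = (-5/14, -1, 1, 19/14)
c = (0, -11/6, 10/3, 1)
Ac = (0, 0, -77/18, -65/36)
Σ b_i: (-5/14)·1 + (-1)·1 + 1·1 + 19/14·1 = 1 ✓
b·c: (-1)·(-11/6) + 1·10/3 + 19/14·1 = 137/21 ≠ 1/2 ⇒ order 1.

1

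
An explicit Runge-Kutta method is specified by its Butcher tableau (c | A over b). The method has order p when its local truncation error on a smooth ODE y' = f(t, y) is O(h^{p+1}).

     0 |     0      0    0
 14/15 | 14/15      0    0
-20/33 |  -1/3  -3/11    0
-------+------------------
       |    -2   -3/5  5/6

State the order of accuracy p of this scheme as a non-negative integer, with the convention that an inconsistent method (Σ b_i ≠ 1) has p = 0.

0

b = (-2, -3/5, 5/6)
c = (0, 14/15, -20/33)
Ac = (0, 0, -14/55)
Σ b_i: (-2)·1 + (-3/5)·1 + 5/6·1 = -53/30 ≠ 1 ⇒ order 0.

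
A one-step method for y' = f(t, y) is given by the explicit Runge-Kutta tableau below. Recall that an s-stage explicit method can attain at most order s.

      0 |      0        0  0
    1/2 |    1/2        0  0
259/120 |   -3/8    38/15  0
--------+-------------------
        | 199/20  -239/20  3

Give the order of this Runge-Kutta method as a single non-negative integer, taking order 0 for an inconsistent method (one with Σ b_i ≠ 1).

2

b = (199/20, -239/20, 3)
c = (0, 1/2, 259/120)
Ac = (0, 0, 19/15)
Σ b_i: 199/20·1 + (-239/20)·1 + 3·1 = 1 ✓
b·c: (-239/20)·1/2 + 3·259/120 = 1/2 ✓
b·c²: (-239/20)·1/4 + 3·67081/14400 = 52741/4800 ≠ 1/3 ⇒ order 2.
b·Ac: 3·19/15 = 19/5 ≠ 1/6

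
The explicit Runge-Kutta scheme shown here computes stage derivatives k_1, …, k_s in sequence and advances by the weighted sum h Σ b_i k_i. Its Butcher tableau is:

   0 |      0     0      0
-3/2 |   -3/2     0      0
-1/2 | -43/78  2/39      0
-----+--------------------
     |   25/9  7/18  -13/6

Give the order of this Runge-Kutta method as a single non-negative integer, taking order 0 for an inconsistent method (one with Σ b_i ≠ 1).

3

b = (25/9, 7/18, -13/6)
c = (0, -3/2, -1/2)
Ac = (0, 0, -1/13)
Σ b_i: 25/9·1 + 7/18·1 + (-13/6)·1 = 1 ✓
b·c: 7/18·(-3/2) + (-13/6)·(-1/2) = 1/2 ✓
b·c²: 7/18·9/4 + (-13/6)·1/4 = 1/3 ✓
b·Ac: (-13/6)·(-1/13) = 1/6 ✓; 3 stages ⇒ order 3.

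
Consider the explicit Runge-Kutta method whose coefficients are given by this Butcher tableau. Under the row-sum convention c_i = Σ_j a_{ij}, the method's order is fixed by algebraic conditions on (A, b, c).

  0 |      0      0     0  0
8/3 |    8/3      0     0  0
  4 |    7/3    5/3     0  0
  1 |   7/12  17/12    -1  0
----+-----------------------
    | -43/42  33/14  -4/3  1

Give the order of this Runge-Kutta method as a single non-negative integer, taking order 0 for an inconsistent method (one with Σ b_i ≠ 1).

1

b = (-43/42, 33/14, -4/3, 1)
c = (0, 8/3, 4, 1)
Ac = (0, 0, 40/9, -2/9)
Σ b_i: (-43/42)·1 + 33/14·1 + (-4/3)·1 + 1·1 = 1 ✓
b·c: 33/14·8/3 + (-4/3)·4 + 1·1 = 41/21 ≠ 1/2 ⇒ order 1.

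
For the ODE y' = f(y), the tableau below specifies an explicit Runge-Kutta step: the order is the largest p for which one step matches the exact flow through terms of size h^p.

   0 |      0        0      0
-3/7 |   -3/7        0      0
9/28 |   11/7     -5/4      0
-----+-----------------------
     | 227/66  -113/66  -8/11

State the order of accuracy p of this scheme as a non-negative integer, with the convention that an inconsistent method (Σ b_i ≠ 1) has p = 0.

b = (227/66, -113/66, -8/11)
c = (0, -3/7, 9/28)
Ac = (0, 0, 15/28)
Σ b_i: 227/66·1 + (-113/66)·1 + (-8/11)·1 = 1 ✓
b·c: (-113/66)·(-3/7) + (-8/11)·9/28 = 1/2 ✓
b·c²: (-113/66)·9/49 + (-8/11)·81/784 = -30/77 ≠ 1/3 ⇒ order 2.
b·Ac: (-8/11)·15/28 = -30/77 ≠ 1/6

2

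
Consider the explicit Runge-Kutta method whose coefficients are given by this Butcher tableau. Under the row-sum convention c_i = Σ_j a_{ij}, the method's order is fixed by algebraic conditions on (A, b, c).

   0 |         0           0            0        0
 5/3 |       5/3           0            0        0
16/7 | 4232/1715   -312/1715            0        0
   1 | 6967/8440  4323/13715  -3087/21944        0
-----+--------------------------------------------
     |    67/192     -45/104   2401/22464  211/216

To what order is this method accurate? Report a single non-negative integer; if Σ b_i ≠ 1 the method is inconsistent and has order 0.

b = (67/192, -45/104, 2401/22464, 211/216)
c = (0, 5/3, 16/7, 1)
Ac = (0, 0, -104/343, 43/211)
Σ b_i: 67/192·1 + (-45/104)·1 + 2401/22464·1 + 211/216·1 = 1 ✓
b·c: (-45/104)·5/3 + 2401/22464·16/7 + 211/216·1 = 1/2 ✓
b·c²: (-45/104)·25/9 + 2401/22464·256/49 + 211/216·1 = 1/3 ✓
b·Ac: 2401/22464·(-104/343) + 211/216·43/211 = 1/6 ✓
b·c³: (-45/104)·125/27 + 2401/22464·4096/343 + 211/216·1 = 1/4 ✓
b·(c∘Ac): 2401/22464·(-1664/2401) + 211/216·43/211 = 1/8 ✓
b·Ac²: 2401/22464·(-520/1029) + 211/216·89/633 = 1/12 ✓
b·A²c: 211/216·9/211 = 1/24 ✓; 4 stages ⇒ order 4.

4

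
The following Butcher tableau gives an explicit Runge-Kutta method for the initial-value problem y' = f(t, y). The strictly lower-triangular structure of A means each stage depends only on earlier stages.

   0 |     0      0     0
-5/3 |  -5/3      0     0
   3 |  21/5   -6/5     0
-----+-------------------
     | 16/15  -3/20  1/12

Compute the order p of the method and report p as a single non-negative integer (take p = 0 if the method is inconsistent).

b = (16/15, -3/20, 1/12)
c = (0, -5/3, 3)
Ac = (0, 0, 2)
Σ b_i: 16/15·1 + (-3/20)·1 + 1/12·1 = 1 ✓
b·c: (-3/20)·(-5/3) + 1/12·3 = 1/2 ✓
b·c²: (-3/20)·25/9 + 1/12·9 = 1/3 ✓
b·Ac: 1/12·2 = 1/6 ✓; 3 stages ⇒ order 3.

3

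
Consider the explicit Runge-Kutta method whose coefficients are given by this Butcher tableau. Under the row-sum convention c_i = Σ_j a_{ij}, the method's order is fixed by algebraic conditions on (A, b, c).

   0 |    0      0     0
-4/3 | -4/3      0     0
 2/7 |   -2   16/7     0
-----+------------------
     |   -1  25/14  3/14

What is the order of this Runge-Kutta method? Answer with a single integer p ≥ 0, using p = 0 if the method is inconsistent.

1

b = (-1, 25/14, 3/14)
c = (0, -4/3, 2/7)
Ac = (0, 0, -64/21)
Σ b_i: (-1)·1 + 25/14·1 + 3/14·1 = 1 ✓
b·c: 25/14·(-4/3) + 3/14·2/7 = -341/147 ≠ 1/2 ⇒ order 1.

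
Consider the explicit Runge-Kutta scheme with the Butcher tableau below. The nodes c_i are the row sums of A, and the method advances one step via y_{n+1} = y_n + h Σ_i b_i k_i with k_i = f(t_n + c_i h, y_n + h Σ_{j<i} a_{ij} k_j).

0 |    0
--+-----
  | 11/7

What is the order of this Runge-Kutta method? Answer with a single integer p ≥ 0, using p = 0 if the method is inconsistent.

b = (11/7)
c = (0)
Σ b_i: 11/7·1 = 11/7 ≠ 1 ⇒ order 0.

0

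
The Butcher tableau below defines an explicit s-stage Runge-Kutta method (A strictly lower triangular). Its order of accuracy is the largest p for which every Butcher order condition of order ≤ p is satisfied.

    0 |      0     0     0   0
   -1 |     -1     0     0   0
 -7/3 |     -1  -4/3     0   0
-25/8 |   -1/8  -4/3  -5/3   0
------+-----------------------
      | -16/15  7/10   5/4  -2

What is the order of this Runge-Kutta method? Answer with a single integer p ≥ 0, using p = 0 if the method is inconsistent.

0

b = (-16/15, 7/10, 5/4, -2)
c = (0, -1, -7/3, -25/8)
Ac = (0, 0, 4/3, 47/9)
Σ b_i: (-16/15)·1 + 7/10·1 + 5/4·1 + (-2)·1 = -67/60 ≠ 1 ⇒ order 0.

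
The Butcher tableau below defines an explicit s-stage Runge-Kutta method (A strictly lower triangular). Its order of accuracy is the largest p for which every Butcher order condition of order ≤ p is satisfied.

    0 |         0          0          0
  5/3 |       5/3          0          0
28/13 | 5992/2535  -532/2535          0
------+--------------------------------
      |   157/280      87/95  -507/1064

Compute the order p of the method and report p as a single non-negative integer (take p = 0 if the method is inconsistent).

3

b = (157/280, 87/95, -507/1064)
c = (0, 5/3, 28/13)
Ac = (0, 0, -532/1521)
Σ b_i: 157/280·1 + 87/95·1 + (-507/1064)·1 = 1 ✓
b·c: 87/95·5/3 + (-507/1064)·28/13 = 1/2 ✓
b·c²: 87/95·25/9 + (-507/1064)·784/169 = 1/3 ✓
b·Ac: (-507/1064)·(-532/1521) = 1/6 ✓; 3 stages ⇒ order 3.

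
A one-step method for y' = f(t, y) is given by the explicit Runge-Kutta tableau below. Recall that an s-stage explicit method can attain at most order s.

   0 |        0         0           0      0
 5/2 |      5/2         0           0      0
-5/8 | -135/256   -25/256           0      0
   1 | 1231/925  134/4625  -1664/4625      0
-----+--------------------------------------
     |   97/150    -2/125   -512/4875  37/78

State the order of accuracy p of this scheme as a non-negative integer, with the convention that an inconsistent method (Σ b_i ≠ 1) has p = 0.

b = (97/150, -2/125, -512/4875, 37/78)
c = (0, 5/2, -5/8, 1)
Ac = (0, 0, -125/512, 11/37)
Σ b_i: 97/150·1 + (-2/125)·1 + (-512/4875)·1 + 37/78·1 = 1 ✓
b·c: (-2/125)·5/2 + (-512/4875)·(-5/8) + 37/78·1 = 1/2 ✓
b·c²: (-2/125)·25/4 + (-512/4875)·25/64 + 37/78·1 = 1/3 ✓
b·Ac: (-512/4875)·(-125/512) + 37/78·11/37 = 1/6 ✓
b·c³: (-2/125)·125/8 + (-512/4875)·(-125/512) + 37/78·1 = 1/4 ✓
b·(c∘Ac): (-512/4875)·625/4096 + 37/78·11/37 = 1/8 ✓
b·Ac²: (-512/4875)·(-625/1024) + 37/78·3/74 = 1/12 ✓
b·A²c: 37/78·13/148 = 1/24 ✓; 4 stages ⇒ order 4.

4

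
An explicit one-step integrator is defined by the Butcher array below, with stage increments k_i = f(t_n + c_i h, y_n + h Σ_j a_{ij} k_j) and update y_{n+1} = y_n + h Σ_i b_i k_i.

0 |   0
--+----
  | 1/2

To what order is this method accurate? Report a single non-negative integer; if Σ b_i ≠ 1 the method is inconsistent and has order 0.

b = (1/2)
c = (0)
Σ b_i: 1/2·1 = 1/2 ≠ 1 ⇒ order 0.

0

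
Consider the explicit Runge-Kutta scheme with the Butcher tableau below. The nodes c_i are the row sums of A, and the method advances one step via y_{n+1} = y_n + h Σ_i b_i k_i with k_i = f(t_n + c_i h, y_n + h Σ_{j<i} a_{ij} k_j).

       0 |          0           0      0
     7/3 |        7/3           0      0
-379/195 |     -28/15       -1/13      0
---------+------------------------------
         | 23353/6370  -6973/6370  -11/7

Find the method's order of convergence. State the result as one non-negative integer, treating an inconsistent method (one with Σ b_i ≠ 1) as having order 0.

b = (23353/6370, -6973/6370, -11/7)
c = (0, 7/3, -379/195)
Ac = (0, 0, -7/39)
Σ b_i: 23353/6370·1 + (-6973/6370)·1 + (-11/7)·1 = 1 ✓
b·c: (-6973/6370)·7/3 + (-11/7)·(-379/195) = 1/2 ✓
b·c²: (-6973/6370)·49/9 + (-11/7)·143641/38025 = -2110939/177450 ≠ 1/3 ⇒ order 2.
b·Ac: (-11/7)·(-7/39) = 11/39 ≠ 1/6

2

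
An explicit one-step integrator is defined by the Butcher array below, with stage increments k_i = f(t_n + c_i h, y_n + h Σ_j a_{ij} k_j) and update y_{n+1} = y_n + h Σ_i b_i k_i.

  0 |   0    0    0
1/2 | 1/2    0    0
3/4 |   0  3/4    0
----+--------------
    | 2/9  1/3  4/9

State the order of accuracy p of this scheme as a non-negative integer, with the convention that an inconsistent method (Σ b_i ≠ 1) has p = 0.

b = (2/9, 1/3, 4/9)
c = (0, 1/2, 3/4)
Ac = (0, 0, 3/8)
Σ b_i: 2/9·1 + 1/3·1 + 4/9·1 = 1 ✓
b·c: 1/3·1/2 + 4/9·3/4 = 1/2 ✓
b·c²: 1/3·1/4 + 4/9·9/16 = 1/3 ✓
b·Ac: 4/9·3/8 = 1/6 ✓; 3 stages ⇒ order 3.

3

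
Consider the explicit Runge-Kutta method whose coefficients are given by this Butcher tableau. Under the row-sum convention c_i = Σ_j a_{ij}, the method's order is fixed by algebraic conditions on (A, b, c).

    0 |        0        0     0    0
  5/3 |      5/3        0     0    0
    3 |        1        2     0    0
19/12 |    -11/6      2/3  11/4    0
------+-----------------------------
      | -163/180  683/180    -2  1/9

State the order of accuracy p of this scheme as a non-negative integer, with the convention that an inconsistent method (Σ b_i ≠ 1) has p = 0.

b = (-163/180, 683/180, -2, 1/9)
c = (0, 5/3, 3, 19/12)
Ac = (0, 0, 10/3, 337/36)
Σ b_i: (-163/180)·1 + 683/180·1 + (-2)·1 + 1/9·1 = 1 ✓
b·c: 683/180·5/3 + (-2)·3 + 1/9·19/12 = 1/2 ✓
b·c²: 683/180·25/9 + (-2)·9 + 1/9·361/144 = -9307/1296 ≠ 1/3 ⇒ order 2.
b·Ac: (-2)·10/3 + 1/9·337/36 = -1823/324 ≠ 1/6

2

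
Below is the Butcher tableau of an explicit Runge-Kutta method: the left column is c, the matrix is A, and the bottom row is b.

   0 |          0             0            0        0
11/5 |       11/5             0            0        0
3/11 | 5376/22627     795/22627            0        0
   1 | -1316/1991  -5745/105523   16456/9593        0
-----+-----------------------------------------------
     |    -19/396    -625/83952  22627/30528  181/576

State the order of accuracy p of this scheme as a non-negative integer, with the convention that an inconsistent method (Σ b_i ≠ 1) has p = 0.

b = (-19/396, -625/83952, 22627/30528, 181/576)
c = (0, 11/5, 3/11, 1)
Ac = (0, 0, 159/2057, 63/181)
Σ b_i: (-19/396)·1 + (-625/83952)·1 + 22627/30528·1 + 181/576·1 = 1 ✓
b·c: (-625/83952)·11/5 + 22627/30528·3/11 + 181/576·1 = 1/2 ✓
b·c²: (-625/83952)·121/25 + 22627/30528·9/121 + 181/576·1 = 1/3 ✓
b·Ac: 22627/30528·159/2057 + 181/576·63/181 = 1/6 ✓
b·c³: (-625/83952)·1331/125 + 22627/30528·27/1331 + 181/576·1 = 1/4 ✓
b·(c∘Ac): 22627/30528·477/22627 + 181/576·63/181 = 1/8 ✓
b·Ac²: 22627/30528·159/935 + 181/576·(-123/905) = 1/12 ✓
b·A²c: 181/576·24/181 = 1/24 ✓; 4 stages ⇒ order 4.

4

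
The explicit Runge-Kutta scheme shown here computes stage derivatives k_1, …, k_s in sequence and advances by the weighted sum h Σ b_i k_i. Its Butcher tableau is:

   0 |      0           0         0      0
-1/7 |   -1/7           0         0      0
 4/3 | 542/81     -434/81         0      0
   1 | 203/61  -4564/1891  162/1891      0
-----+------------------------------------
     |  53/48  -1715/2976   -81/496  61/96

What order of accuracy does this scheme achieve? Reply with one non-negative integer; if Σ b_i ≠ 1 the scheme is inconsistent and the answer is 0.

b = (53/48, -1715/2976, -81/496, 61/96)
c = (0, -1/7, 4/3, 1)
Ac = (0, 0, 62/81, 28/61)
Σ b_i: 53/48·1 + (-1715/2976)·1 + (-81/496)·1 + 61/96·1 = 1 ✓
b·c: (-1715/2976)·(-1/7) + (-81/496)·4/3 + 61/96·1 = 1/2 ✓
b·c²: (-1715/2976)·1/49 + (-81/496)·16/9 + 61/96·1 = 1/3 ✓
b·Ac: (-81/496)·62/81 + 61/96·28/61 = 1/6 ✓
b·c³: (-1715/2976)·(-1/343) + (-81/496)·64/27 + 61/96·1 = 1/4 ✓
b·(c∘Ac): (-81/496)·248/243 + 61/96·28/61 = 1/8 ✓
b·Ac²: (-81/496)·(-62/567) + 61/96·44/427 = 1/12 ✓
b·A²c: 61/96·4/61 = 1/24 ✓; 4 stages ⇒ order 4.

4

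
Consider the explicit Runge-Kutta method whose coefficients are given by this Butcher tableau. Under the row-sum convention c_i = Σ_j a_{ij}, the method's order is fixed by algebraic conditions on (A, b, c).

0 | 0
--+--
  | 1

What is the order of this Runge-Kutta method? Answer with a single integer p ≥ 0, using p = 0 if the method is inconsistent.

b = (1)
c = (0)
Σ b_i: 1·1 = 1 ✓; 1 stage ⇒ order 1.

1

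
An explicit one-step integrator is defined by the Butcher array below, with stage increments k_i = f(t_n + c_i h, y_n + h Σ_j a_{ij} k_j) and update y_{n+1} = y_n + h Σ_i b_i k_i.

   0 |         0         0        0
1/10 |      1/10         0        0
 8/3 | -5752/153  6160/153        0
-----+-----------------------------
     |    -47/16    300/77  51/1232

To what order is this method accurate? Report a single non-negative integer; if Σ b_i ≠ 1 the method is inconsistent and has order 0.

b = (-47/16, 300/77, 51/1232)
c = (0, 1/10, 8/3)
Ac = (0, 0, 616/153)
Σ b_i: (-47/16)·1 + 300/77·1 + 51/1232·1 = 1 ✓
b·c: 300/77·1/10 + 51/1232·8/3 = 1/2 ✓
b·c²: 300/77·1/100 + 51/1232·64/9 = 1/3 ✓
b·Ac: 51/1232·616/153 = 1/6 ✓; 3 stages ⇒ order 3.

3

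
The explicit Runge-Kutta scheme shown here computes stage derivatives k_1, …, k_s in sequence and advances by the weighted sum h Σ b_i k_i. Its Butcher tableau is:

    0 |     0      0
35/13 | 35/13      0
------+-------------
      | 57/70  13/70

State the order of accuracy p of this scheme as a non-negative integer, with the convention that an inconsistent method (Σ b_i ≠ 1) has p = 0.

b = (57/70, 13/70)
c = (0, 35/13)
Σ b_i: 57/70·1 + 13/70·1 = 1 ✓
b·c: 13/70·35/13 = 1/2 ✓; 2 stages ⇒ order 2.

2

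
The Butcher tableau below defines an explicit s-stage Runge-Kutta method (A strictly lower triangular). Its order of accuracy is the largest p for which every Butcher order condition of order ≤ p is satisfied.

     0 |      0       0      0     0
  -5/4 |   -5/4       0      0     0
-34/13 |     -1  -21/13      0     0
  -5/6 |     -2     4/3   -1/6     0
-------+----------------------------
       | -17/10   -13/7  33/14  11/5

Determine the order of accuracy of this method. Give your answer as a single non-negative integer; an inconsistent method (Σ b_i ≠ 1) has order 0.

1

b = (-17/10, -13/7, 33/14, 11/5)
c = (0, -5/4, -34/13, -5/6)
Ac = (0, 0, 105/52, -16/13)
Σ b_i: (-17/10)·1 + (-13/7)·1 + 33/14·1 + 11/5·1 = 1 ✓
b·c: (-13/7)·(-5/4) + 33/14·(-34/13) + 11/5·(-5/6) = -6199/1092 ≠ 1/2 ⇒ order 1.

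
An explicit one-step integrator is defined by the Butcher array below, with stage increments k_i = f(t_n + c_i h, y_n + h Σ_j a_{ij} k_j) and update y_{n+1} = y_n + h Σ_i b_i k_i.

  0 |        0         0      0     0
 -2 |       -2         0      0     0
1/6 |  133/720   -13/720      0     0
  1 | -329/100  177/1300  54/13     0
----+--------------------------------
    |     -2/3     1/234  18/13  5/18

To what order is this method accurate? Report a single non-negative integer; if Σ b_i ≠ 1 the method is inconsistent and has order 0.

4

b = (-2/3, 1/234, 18/13, 5/18)
c = (0, -2, 1/6, 1)
Ac = (0, 0, 13/360, 21/50)
Σ b_i: (-2/3)·1 + 1/234·1 + 18/13·1 + 5/18·1 = 1 ✓
b·c: 1/234·(-2) + 18/13·1/6 + 5/18·1 = 1/2 ✓
b·c²: 1/234·4 + 18/13·1/36 + 5/18·1 = 1/3 ✓
b·Ac: 18/13·13/360 + 5/18·21/50 = 1/6 ✓
b·c³: 1/234·(-8) + 18/13·1/216 + 5/18·1 = 1/4 ✓
b·(c∘Ac): 18/13·13/2160 + 5/18·21/50 = 1/8 ✓
b·Ac²: 18/13·(-13/180) + 5/18·33/50 = 1/12 ✓
b·A²c: 5/18·3/20 = 1/24 ✓; 4 stages ⇒ order 4.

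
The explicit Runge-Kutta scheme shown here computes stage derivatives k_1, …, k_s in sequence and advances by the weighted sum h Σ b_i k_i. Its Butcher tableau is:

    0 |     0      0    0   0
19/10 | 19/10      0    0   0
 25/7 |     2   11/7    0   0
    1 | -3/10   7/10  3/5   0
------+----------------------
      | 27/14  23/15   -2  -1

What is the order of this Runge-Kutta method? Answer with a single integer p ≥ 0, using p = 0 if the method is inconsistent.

0

b = (27/14, 23/15, -2, -1)
c = (0, 19/10, 25/7, 1)
Ac = (0, 0, 209/70, 2431/700)
Σ b_i: 27/14·1 + 23/15·1 + (-2)·1 + (-1)·1 = 97/210 ≠ 1 ⇒ order 0.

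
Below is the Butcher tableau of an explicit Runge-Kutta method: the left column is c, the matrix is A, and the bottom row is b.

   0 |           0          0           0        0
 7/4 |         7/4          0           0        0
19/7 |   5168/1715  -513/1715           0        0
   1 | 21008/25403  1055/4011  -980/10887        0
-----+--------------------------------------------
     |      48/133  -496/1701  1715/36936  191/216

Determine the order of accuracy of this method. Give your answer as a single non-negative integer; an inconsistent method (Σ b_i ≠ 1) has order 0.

4

b = (48/133, -496/1701, 1715/36936, 191/216)
c = (0, 7/4, 19/7, 1)
Ac = (0, 0, -513/980, 165/764)
Σ b_i: 48/133·1 + (-496/1701)·1 + 1715/36936·1 + 191/216·1 = 1 ✓
b·c: (-496/1701)·7/4 + 1715/36936·19/7 + 191/216·1 = 1/2 ✓
b·c²: (-496/1701)·49/16 + 1715/36936·361/49 + 191/216·1 = 1/3 ✓
b·Ac: 1715/36936·(-513/980) + 191/216·165/764 = 1/6 ✓
b·c³: (-496/1701)·343/64 + 1715/36936·6859/343 + 191/216·1 = 1/4 ✓
b·(c∘Ac): 1715/36936·(-9747/6860) + 191/216·165/764 = 1/8 ✓
b·Ac²: 1715/36936·(-513/560) + 191/216·435/3056 = 1/12 ✓
b·A²c: 191/216·9/191 = 1/24 ✓; 4 stages ⇒ order 4.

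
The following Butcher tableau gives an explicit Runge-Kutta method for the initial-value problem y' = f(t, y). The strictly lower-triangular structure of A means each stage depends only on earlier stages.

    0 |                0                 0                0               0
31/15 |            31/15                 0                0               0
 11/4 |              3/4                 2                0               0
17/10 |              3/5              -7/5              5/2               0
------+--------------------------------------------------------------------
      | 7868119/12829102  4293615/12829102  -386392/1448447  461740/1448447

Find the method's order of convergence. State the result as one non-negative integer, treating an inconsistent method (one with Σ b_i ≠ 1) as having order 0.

b = (7868119/12829102, 4293615/12829102, -386392/1448447, 461740/1448447)
c = (0, 31/15, 11/4, 17/10)
Ac = (0, 0, 62/15, 2389/600)
Σ b_i: 7868119/12829102·1 + 4293615/12829102·1 + (-386392/1448447)·1 + 461740/1448447·1 = 1 ✓
b·c: 4293615/12829102·31/15 + (-386392/1448447)·11/4 + 461740/1448447·17/10 = 1/2 ✓
b·c²: 4293615/12829102·961/225 + (-386392/1448447)·121/16 + 461740/1448447·289/100 = 1/3 ✓
b·Ac: (-386392/1448447)·62/15 + 461740/1448447·2389/600 = 1/6 ✓
b·c³: 4293615/12829102·29791/3375 + (-386392/1448447)·1331/64 + 461740/1448447·4913/1000 = -34789853/33859800 ≠ 1/4 ⇒ order 3.
b·(c∘Ac): (-386392/1448447)·341/30 + 461740/1448447·40613/6000 = -54280627/62076300 ≠ 1/8
b·Ac²: (-386392/1448447)·1922/225 + 461740/1448447·465361/36000 = 87320473/47403720 ≠ 1/12
b·A²c: 461740/1448447·31/3 = 14313940/4345341 ≠ 1/24

3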